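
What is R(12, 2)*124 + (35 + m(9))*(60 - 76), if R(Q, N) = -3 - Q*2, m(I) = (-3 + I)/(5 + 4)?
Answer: -11756/3 ≈ -3918.7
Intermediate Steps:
m(I) = -1/3 + I/9 (m(I) = (-3 + I)/9 = (-3 + I)*(1/9) = -1/3 + I/9)
R(Q, N) = -3 - 2*Q
R(12, 2)*124 + (35 + m(9))*(60 - 76) = (-3 - 2*12)*124 + (35 + (-1/3 + (1/9)*9))*(60 - 76) = (-3 - 24)*124 + (35 + (-1/3 + 1))*(-16) = -27*124 + (35 + 2/3)*(-16) = -3348 + (107/3)*(-16) = -3348 - 1712/3 = -11756/3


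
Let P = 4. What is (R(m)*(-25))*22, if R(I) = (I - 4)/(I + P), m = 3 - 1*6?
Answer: 3850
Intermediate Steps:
m = -3 (m = 3 - 6 = -3)
R(I) = (-4 + I)/(4 + I) (R(I) = (I - 4)/(I + 4) = (-4 + I)/(4 + I))
(R(m)*(-25))*22 = (((-4 - 3)/(4 - 3))*(-25))*22 = ((-7/1)*(-25))*22 = ((1*(-7))*(-25))*22 = -7*(-25)*22 = 175*22 = 3850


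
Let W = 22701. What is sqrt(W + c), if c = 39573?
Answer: sqrt(62274) ≈ 249.55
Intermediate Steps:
sqrt(W + c) = sqrt(22701 + 39573) = sqrt(62274)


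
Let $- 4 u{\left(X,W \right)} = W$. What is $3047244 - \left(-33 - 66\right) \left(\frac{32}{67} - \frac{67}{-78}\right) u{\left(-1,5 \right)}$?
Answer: $\frac{21232043667}{6968} \approx 3.0471 \cdot 10^{6}$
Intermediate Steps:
$u{\left(X,W \right)} = - \frac{W}{4}$
$3047244 - \left(-33 - 66\right) \left(\frac{32}{67} - \frac{67}{-78}\right) u{\left(-1,5 \right)} = 3047244 - \left(-33 - 66\right) \left(\frac{32}{67} - \frac{67}{-78}\right) \left(\left(- \frac{1}{4}\right) 5\right) = 3047244 - \left(-33 - 66\right) \left(32 \cdot \frac{1}{67} - - \frac{67}{78}\right) \left(- \frac{5}{4}\right) = 3047244 - - 99 \left(\frac{32}{67} + \frac{67}{78}\right) \left(- \frac{5}{4}\right) = 3047244 - \left(-99\right) \frac{6985}{5226} \left(- \frac{5}{4}\right) = 3047244 - \left(- \frac{230505}{1742}\right) \left(- \frac{5}{4}\right) = 3047244 - \frac{1152525}{6968} = \frac{21232043667}{6968}$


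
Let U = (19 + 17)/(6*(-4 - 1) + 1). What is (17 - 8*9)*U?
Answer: 1980/29 ≈ 68.276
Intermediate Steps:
U = -36/29 (U = 36/(6*(-5) + 1) = 36/(-30 + 1) = 36/(-29) = 36*(-1/29) = -36/29 ≈ -1.2414)
(17 - 8*9)*U = (17 - 8*9)*(-36/29) = (17 - 72)*(-36/29) = -55*(-36/29) = 1980/29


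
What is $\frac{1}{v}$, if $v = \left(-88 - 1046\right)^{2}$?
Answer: $\frac{1}{1285956} \approx 7.7763 \cdot 10^{-7}$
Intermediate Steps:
$v = 1285956$ ($v = \left(-88 - 1046\right)^{2} = \left(-1134\right)^{2} = 1285956$)
$\frac{1}{v} = \frac{1}{1285956}$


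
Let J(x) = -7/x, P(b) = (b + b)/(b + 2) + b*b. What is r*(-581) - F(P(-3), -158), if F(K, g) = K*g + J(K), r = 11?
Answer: -60308/15 ≈ -4020.5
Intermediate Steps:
P(b) = b² + 2*b/(2 + b) (P(b) = (2*b)/(2 + b) + b² = 2*b/(2 + b) + b² = b² + 2*b/(2 + b))
F(K, g) = -7/K + K*g (F(K, g) = K*g - 7/K = -7/K + K*g)
r*(-581) - F(P(-3), -158) = 11*(-581) - (-7*(-(2 - 3)/(3*(2 + (-3)² + 2*(-3)))) - 3*(2 + (-3)² + 2*(-3))/(2 - 3)*(-158)) = -6391 - (-7*1/(3*(2 + 9 - 6)) - 3*(2 + 9 - 6)/(-1)*(-158)) = -6391 - (-7/((-3*(-1)*5)) - 3*(-1)*5*(-158)) = -6391 - (-7/15 + 15*(-158)) = -6391 - (-7*1/15 - 2370) = -6391 - (-7/15 - 2370) = -6391 - 1*(-35557/15) = -6391 + 35557/15 = -60308/15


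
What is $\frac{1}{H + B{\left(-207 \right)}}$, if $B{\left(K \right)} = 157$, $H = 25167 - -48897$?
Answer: $\frac{1}{74221} \approx 1.3473 \cdot 10^{-5}$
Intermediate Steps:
$H = 74064$ ($H = 25167 + 48897 = 74064$)
$\frac{1}{H + B{\left(-207 \right)}} = \frac{1}{74064 + 157} = \frac{1}{74221}$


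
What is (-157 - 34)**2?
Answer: 36481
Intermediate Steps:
(-157 - 34)**2 = (-191)**2 = 36481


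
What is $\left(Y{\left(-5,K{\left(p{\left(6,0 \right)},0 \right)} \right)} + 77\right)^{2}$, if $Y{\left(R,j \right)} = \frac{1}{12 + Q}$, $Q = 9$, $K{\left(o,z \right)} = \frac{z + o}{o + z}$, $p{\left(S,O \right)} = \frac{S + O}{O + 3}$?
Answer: $\frac{2617924}{441} \approx 5936.3$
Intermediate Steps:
$p{\left(S,O \right)} = \frac{O + S}{3 + O}$
$K{\left(o,z \right)} = 1$ ($K{\left(o,z \right)} = \frac{o + z}{o + z} = 1$)
$Y{\left(R,j \right)} = \frac{1}{21}$ ($Y{\left(R,j \right)} = \frac{1}{12 + 9} = \frac{1}{21}$)
$\left(Y{\left(-5,K{\left(p{\left(6,0 \right)},0 \right)} \right)} + 77\right)^{2} = \left(\frac{1}{21} + 77\right)^{2} = \left(\frac{1618}{21}\right)^{2} = \frac{2617924}{441}$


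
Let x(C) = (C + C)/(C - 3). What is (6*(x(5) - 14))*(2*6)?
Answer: -648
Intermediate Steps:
x(C) = 2*C/(-3 + C) (x(C) = (2*C)/(-3 + C) = 2*C/(-3 + C))
(6*(x(5) - 14))*(2*6) = (6*(2*5/(-3 + 5) - 14))*(2*6) = (6*(2*5/2 - 14))*12 = (6*(2*5*(½) - 14))*12 = (6*(5 - 14))*12 = (6*(-9))*12 = -54*12 = -648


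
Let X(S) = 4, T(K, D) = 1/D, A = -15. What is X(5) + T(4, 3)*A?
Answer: -1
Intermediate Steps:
X(5) + T(4, 3)*A = 4 - 15/3 = 4 + (⅓)*(-15) = 4 - 5 = -1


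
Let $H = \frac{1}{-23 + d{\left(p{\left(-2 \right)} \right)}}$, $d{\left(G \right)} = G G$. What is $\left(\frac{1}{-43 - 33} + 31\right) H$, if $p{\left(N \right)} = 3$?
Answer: $- \frac{2355}{1064} \approx -2.2133$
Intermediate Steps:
$d{\left(G \right)} = G^{2}$
$H = - \frac{1}{14}$ ($H = \frac{1}{-23 + 3^{2}} = \frac{1}{-23 + 9} = \frac{1}{-14} = - \frac{1}{14} \approx -0.071429$)
$\left(\frac{1}{-43 - 33} + 31\right) H = \left(\frac{1}{-43 - 33} + 31\right) \left(- \frac{1}{14}\right) = \left(\frac{1}{-76} + 31\right) \left(- \frac{1}{14}\right) = \left(- \frac{1}{76} + 31\right) \left(- \frac{1}{14}\right) = \frac{2355}{76} \left(- \frac{1}{14}\right) = - \frac{2355}{1064}$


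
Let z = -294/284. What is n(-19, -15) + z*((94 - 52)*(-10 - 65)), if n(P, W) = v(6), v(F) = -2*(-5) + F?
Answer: 232661/71 ≈ 3276.9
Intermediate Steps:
v(F) = 10 + F
n(P, W) = 16 (n(P, W) = 10 + 6 = 16)
z = -147/142 (z = -294*1/284 = -147/142 ≈ -1.0352)
n(-19, -15) + z*((94 - 52)*(-10 - 65)) = 16 - 147*(94 - 52)*(-10 - 65)/142 = 16 - 3087*(-75)/71 = 16 - 147/142*(-3150) = 16 + 231525/71 = 232661/71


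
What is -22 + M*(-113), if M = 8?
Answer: -926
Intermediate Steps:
-22 + M*(-113) = -22 + 8*(-113) = -22 - 904 = -926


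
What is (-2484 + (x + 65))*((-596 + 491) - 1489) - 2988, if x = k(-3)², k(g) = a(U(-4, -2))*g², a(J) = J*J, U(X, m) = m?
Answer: 1787074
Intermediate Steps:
a(J) = J²
k(g) = 4*g² (k(g) = (-2)²*g² = 4*g²)
x = 1296 (x = (4*(-3)²)² = (4*9)² = 36² = 1296)
(-2484 + (x + 65))*((-596 + 491) - 1489) - 2988 = (-2484 + (1296 + 65))*((-596 + 491) - 1489) - 2988 = (-2484 + 1361)*(-105 - 1489) - 2988 = -1123*(-1594) - 2988 = 1790062 - 2988 = 1787074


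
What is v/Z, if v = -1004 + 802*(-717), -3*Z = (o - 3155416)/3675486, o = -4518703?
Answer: -6351658813404/7674119 ≈ -8.2767e+5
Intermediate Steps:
Z = 7674119/11026458 (Z = -(-4518703 - 3155416)/(3*3675486) = -(-7674119)/(3*3675486) = -⅓*(-7674119/3675486) = 7674119/11026458 ≈ 0.69597)
v = -576038 (v = -1004 - 575034 = -576038)
v/Z = -576038/7674119/11026458 = -576038*11026458/7674119 = -6351658813404/7674119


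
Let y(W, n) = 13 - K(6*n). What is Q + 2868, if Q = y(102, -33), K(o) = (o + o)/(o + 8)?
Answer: 273497/95 ≈ 2878.9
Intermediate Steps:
K(o) = 2*o/(8 + o) (K(o) = (2*o)/(8 + o) = 2*o/(8 + o))
y(W, n) = 13 - 12*n/(8 + 6*n) (y(W, n) = 13 - 2*6*n/(8 + 6*n) = 13 - 12*n/(8 + 6*n))
Q = 1037/95 (Q = (52 + 33*(-33))/(4 + 3*(-33)) = (52 - 1089)/(4 - 99) = -1037/(-95) = -1/95*(-1037) = 1037/95 ≈ 10.916)
Q + 2868 = 1037/95 + 2868 = 273497/95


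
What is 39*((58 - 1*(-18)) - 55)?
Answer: 819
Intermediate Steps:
39*((58 - 1*(-18)) - 55) = 39*((58 + 18) - 55) = 39*(76 - 55) = 39*21 = 819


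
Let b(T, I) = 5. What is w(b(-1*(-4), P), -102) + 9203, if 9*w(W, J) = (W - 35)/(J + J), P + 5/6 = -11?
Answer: 2816123/306 ≈ 9203.0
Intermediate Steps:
P = -71/6 (P = -⅚ - 11 = -71/6 ≈ -11.833)
w(W, J) = (-35 + W)/(18*J) (w(W, J) = ((W - 35)/(J + J))/9 = ((-35 + W)/((2*J)))/9 = ((-35 + W)*(1/(2*J)))/9 = ((-35 + W)/(2*J))/9 = (-35 + W)/(18*J))
w(b(-1*(-4), P), -102) + 9203 = (1/18)*(-35 + 5)/(-102) + 9203 = (1/18)*(-1/102)*(-30) + 9203 = 5/306 + 9203 = 2816123/306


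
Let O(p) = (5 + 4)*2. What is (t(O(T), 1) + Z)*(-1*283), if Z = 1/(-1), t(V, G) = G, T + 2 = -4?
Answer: 0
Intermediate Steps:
T = -6 (T = -2 - 4 = -6)
O(p) = 18 (O(p) = 9*2 = 18)
Z = -1
(t(O(T), 1) + Z)*(-1*283) = (1 - 1)*(-1*283) = 0*(-283) = 0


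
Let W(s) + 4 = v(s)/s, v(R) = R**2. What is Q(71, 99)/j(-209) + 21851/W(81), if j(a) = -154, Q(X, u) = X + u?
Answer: 21766/77 ≈ 282.68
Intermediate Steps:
W(s) = -4 + s (W(s) = -4 + s**2/s = -4 + s)
Q(71, 99)/j(-209) + 21851/W(81) = (71 + 99)/(-154) + 21851/(-4 + 81) = 170*(-1/154) + 21851/77 = -85/77 + 21851*(1/77) = -85/77 + 21851/77 = 21766/77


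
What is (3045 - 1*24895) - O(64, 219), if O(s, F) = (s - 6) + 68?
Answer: -21976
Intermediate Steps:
O(s, F) = 62 + s (O(s, F) = (-6 + s) + 68 = 62 + s)
(3045 - 1*24895) - O(64, 219) = (3045 - 1*24895) - (62 + 64) = (3045 - 24895) - 1*126 = -21850 - 126 = -21976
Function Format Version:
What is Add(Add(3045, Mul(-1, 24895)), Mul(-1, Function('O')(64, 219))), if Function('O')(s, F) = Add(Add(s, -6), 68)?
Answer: -21976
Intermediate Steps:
Function('O')(s, F) = Add(62, s) (Function('O')(s, F) = Add(Add(-6, s), 68) = Add(62, s))
Add(Add(3045, Mul(-1, 24895)), Mul(-1, Function('O')(64, 219))) = Add(Add(3045, Mul(-1, 24895)), Mul(-1, Add(62, 64))) = Add(Add(3045, -24895), Mul(-1, 126)) = Add(-21850, -126) = -21976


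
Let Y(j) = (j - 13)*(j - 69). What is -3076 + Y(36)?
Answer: -3835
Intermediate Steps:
Y(j) = (-69 + j)*(-13 + j) (Y(j) = (-13 + j)*(-69 + j) = (-69 + j)*(-13 + j))
-3076 + Y(36) = -3076 + (897 + 36² - 82*36) = -3076 + (897 + 1296 - 2952) = -3076 - 759 = -3835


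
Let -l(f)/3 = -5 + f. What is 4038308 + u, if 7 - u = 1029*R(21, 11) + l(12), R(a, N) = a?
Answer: 4016727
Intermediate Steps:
l(f) = 15 - 3*f (l(f) = -3*(-5 + f) = 15 - 3*f)
u = -21581 (u = 7 - (1029*21 + (15 - 3*12)) = 7 - (21609 + (15 - 36)) = 7 - (21609 - 21) = 7 - 1*21588 = 7 - 21588 = -21581)
4038308 + u = 4038308 - 21581 = 4016727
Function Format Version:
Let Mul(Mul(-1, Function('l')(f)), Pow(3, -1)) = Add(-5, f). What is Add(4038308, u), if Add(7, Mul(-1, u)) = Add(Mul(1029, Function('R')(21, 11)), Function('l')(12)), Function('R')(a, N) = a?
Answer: 4016727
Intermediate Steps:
Function('l')(f) = Add(15, Mul(-3, f)) (Function('l')(f) = Mul(-3, Add(-5, f)) = Add(15, Mul(-3, f)))
u = -21581 (u = Add(7, Mul(-1, Add(Mul(1029, 21), Add(15, Mul(-3, 12))))) = Add(7, Mul(-1, Add(21609, Add(15, -36)))) = Add(7, Mul(-1, Add(21609, -21))) = Add(7, Mul(-1, 21588)) = Add(7, -21588) = -21581)
Add(4038308, u) = Add(4038308, -21581) = 4016727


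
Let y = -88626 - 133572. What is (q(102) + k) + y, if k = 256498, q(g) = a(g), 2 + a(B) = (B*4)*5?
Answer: 36338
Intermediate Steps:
a(B) = -2 + 20*B (a(B) = -2 + (B*4)*5 = -2 + (4*B)*5 = -2 + 20*B)
q(g) = -2 + 20*g
y = -222198
(q(102) + k) + y = ((-2 + 20*102) + 256498) - 222198 = ((-2 + 2040) + 256498) - 222198 = (2038 + 256498) - 222198 = 258536 - 222198 = 36338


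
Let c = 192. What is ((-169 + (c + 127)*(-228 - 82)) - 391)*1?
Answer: -99450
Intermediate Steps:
((-169 + (c + 127)*(-228 - 82)) - 391)*1 = ((-169 + (192 + 127)*(-228 - 82)) - 391)*1 = ((-169 + 319*(-310)) - 391)*1 = ((-169 - 98890) - 391)*1 = (-99059 - 391)*1 = -99450*1 = -99450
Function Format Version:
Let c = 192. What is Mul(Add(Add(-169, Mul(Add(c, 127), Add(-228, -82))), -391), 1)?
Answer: -99450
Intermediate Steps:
Mul(Add(Add(-169, Mul(Add(c, 127), Add(-228, -82))), -391), 1) = Mul(Add(Add(-169, Mul(Add(192, 127), Add(-228, -82))), -391), 1) = Mul(Add(Add(-169, Mul(319, -310)), -391), 1) = Mul(Add(Add(-169, -98890), -391), 1) = Mul(Add(-99059, -391), 1) = Mul(-99450, 1) = -99450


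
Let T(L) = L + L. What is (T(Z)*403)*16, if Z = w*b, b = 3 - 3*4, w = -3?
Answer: 348192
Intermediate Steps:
b = -9 (b = 3 - 12 = -9)
Z = 27 (Z = -3*(-9) = 27)
T(L) = 2*L
(T(Z)*403)*16 = ((2*27)*403)*16 = (54*403)*16 = 21762*16 = 348192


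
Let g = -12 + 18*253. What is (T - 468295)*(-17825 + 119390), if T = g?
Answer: -47101073445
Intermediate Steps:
g = 4542 (g = -12 + 4554 = 4542)
T = 4542
(T - 468295)*(-17825 + 119390) = (4542 - 468295)*(-17825 + 119390) = -463753*101565 = -47101073445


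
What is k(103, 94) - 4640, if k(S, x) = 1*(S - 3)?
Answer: -4540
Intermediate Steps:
k(S, x) = -3 + S (k(S, x) = 1*(-3 + S) = -3 + S)
k(103, 94) - 4640 = (-3 + 103) - 4640 = 100 - 4640 = -4540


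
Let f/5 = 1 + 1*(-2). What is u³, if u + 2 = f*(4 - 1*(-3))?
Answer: -50653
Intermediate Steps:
f = -5 (f = 5*(1 + 1*(-2)) = 5*(1 - 2) = 5*(-1) = -5)
u = -37 (u = -2 - 5*(4 - 1*(-3)) = -2 - 5*(4 + 3) = -2 - 5*7 = -2 - 35 = -37)
u³ = (-37)³ = -50653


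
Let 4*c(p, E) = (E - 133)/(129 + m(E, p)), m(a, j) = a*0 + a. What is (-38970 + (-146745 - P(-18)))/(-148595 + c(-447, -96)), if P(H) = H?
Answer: 24512004/19614769 ≈ 1.2497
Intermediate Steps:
m(a, j) = a (m(a, j) = 0 + a = a)
c(p, E) = (-133 + E)/(4*(129 + E)) (c(p, E) = ((E - 133)/(129 + E))/4 = ((-133 + E)/(129 + E))/4 = (-133 + E)/(4*(129 + E)))
(-38970 + (-146745 - P(-18)))/(-148595 + c(-447, -96)) = (-38970 + (-146745 - 1*(-18)))/(-148595 + (-133 - 96)/(4*(129 - 96))) = (-38970 + (-146745 + 18))/(-148595 + (1/4)*(-229)/33) = (-38970 - 146727)/(-148595 + (1/4)*(1/33)*(-229)) = -185697/(-148595 - 229/132) = -185697/(-19614769/132) = -185697*(-132/19614769) = 24512004/19614769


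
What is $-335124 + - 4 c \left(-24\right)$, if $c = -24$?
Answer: $-337428$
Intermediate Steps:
$-335124 + - 4 c \left(-24\right) = -335124 + \left(-4\right) \left(-24\right) \left(-24\right) = -335124 + 96 \left(-24\right) = -335124 - 2304 = -337428$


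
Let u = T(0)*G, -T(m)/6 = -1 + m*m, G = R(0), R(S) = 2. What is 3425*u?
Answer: 41100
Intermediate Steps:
G = 2
T(m) = 6 - 6*m**2 (T(m) = -6*(-1 + m*m) = -6*(-1 + m**2) = 6 - 6*m**2)
u = 12 (u = (6 - 6*0**2)*2 = (6 - 6*0)*2 = (6 + 0)*2 = 6*2 = 12)
3425*u = 3425*12 = 41100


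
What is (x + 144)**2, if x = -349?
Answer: 42025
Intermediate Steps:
(x + 144)**2 = (-349 + 144)**2 = (-205)**2 = 42025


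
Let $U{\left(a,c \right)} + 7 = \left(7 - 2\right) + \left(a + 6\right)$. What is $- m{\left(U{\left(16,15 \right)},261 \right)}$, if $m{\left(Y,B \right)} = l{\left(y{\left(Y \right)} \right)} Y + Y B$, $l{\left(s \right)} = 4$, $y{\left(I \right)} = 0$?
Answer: $-5300$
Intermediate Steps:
$U{\left(a,c \right)} = 4 + a$ ($U{\left(a,c \right)} = -7 + \left(\left(7 - 2\right) + \left(a + 6\right)\right) = -7 + \left(5 + \left(6 + a\right)\right) = -7 + \left(11 + a\right) = 4 + a$)
$m{\left(Y,B \right)} = 4 Y + B Y$ ($m{\left(Y,B \right)} = 4 Y + Y B = 4 Y + B Y$)
$- m{\left(U{\left(16,15 \right)},261 \right)} = - \left(4 + 16\right) \left(4 + 261\right) = - 20 \cdot 265 = \left(-1\right) 5300 = -5300$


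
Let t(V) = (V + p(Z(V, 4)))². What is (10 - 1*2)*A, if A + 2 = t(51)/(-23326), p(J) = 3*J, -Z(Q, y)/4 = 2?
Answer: -189524/11663 ≈ -16.250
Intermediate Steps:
Z(Q, y) = -8 (Z(Q, y) = -4*2 = -8)
t(V) = (-24 + V)² (t(V) = (V + 3*(-8))² = (V - 24)² = (-24 + V)²)
A = -47381/23326 (A = -2 + (-24 + 51)²/(-23326) = -2 + 27²*(-1/23326) = -2 + 729*(-1/23326) = -2 - 729/23326 = -47381/23326 ≈ -2.0313)
(10 - 1*2)*A = (10 - 1*2)*(-47381/23326) = (10 - 2)*(-47381/23326) = 8*(-47381/23326) = -189524/11663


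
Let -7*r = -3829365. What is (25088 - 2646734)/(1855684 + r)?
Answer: -18351522/16819153 ≈ -1.0911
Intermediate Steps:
r = 3829365/7 (r = -1/7*(-3829365) = 3829365/7 ≈ 5.4705e+5)
(25088 - 2646734)/(1855684 + r) = (25088 - 2646734)/(1855684 + 3829365/7) = -2621646/16819153/7 = -2621646*7/16819153 = -18351522/16819153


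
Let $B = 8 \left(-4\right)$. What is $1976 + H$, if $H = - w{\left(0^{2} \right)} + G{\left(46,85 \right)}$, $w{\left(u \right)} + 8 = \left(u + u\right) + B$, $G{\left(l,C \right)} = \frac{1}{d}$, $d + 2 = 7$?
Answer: $\frac{10081}{5} \approx 2016.2$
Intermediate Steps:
$d = 5$ ($d = -2 + 7 = 5$)
$B = -32$
$G{\left(l,C \right)} = \frac{1}{5}$
$w{\left(u \right)} = -40 + 2 u$ ($w{\left(u \right)} = -8 + \left(\left(u + u\right) - 32\right) = -8 + \left(2 u - 32\right) = -8 + \left(-32 + 2 u\right) = -40 + 2 u$)
$H = \frac{201}{5}$ ($H = - (-40 + 2 \cdot 0^{2}) + \frac{1}{5} = - (-40 + 2 \cdot 0) + \frac{1}{5} = - (-40 + 0) + \frac{1}{5} = \left(-1\right) \left(-40\right) + \frac{1}{5} = 40 + \frac{1}{5} = \frac{201}{5} \approx 40.2$)
$1976 + H = 1976 + \frac{201}{5} = \frac{10081}{5}$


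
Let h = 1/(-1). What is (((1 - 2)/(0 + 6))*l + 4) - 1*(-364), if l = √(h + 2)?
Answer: 2207/6 ≈ 367.83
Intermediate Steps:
h = -1 (h = 1*(-1) = -1)
l = 1 (l = √(-1 + 2) = √1 = 1)
(((1 - 2)/(0 + 6))*l + 4) - 1*(-364) = (((1 - 2)/(0 + 6))*1 + 4) - 1*(-364) = (-1/6*1 + 4) + 364 = (-1*⅙*1 + 4) + 364 = (-⅙*1 + 4) + 364 = (-⅙ + 4) + 364 = 23/6 + 364 = 2207/6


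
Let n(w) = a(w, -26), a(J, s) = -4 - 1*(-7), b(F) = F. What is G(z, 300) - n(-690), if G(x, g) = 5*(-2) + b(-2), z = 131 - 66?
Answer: -15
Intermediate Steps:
a(J, s) = 3 (a(J, s) = -4 + 7 = 3)
n(w) = 3
z = 65
G(x, g) = -12 (G(x, g) = 5*(-2) - 2 = -10 - 2 = -12)
G(z, 300) - n(-690) = -12 - 1*3 = -12 - 3 = -15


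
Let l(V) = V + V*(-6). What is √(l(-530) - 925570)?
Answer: 2*I*√230730 ≈ 960.69*I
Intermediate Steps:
l(V) = -5*V (l(V) = V - 6*V = -5*V)
√(l(-530) - 925570) = √(-5*(-530) - 925570) = √(2650 - 925570) = √(-922920) = 2*I*√230730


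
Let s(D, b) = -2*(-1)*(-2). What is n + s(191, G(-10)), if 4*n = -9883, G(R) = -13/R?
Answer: -9899/4 ≈ -2474.8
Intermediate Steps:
n = -9883/4 (n = (¼)*(-9883) = -9883/4 ≈ -2470.8)
s(D, b) = -4 (s(D, b) = 2*(-2) = -4)
n + s(191, G(-10)) = -9883/4 - 4 = -9899/4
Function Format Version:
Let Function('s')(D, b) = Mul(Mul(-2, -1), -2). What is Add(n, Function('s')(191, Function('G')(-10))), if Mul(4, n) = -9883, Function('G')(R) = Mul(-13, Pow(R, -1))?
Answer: Rational(-9899, 4) ≈ -2474.8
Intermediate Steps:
n = Rational(-9883, 4) (n = Mul(Rational(1, 4), -9883) = Rational(-9883, 4) ≈ -2470.8)
Function('s')(D, b) = -4 (Function('s')(D, b) = Mul(2, -2) = -4)
Add(n, Function('s')(191, Function('G')(-10))) = Add(Rational(-9883, 4), -4) = Rational(-9899, 4)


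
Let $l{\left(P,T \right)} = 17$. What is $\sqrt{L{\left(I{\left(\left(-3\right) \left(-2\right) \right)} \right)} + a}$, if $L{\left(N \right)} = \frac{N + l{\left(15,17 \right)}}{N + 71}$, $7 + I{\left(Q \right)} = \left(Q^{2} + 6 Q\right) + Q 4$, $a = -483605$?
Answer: $\frac{i \sqrt{193441735}}{20} \approx 695.42 i$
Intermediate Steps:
$I{\left(Q \right)} = -7 + Q^{2} + 10 Q$ ($I{\left(Q \right)} = -7 + \left(\left(Q^{2} + 6 Q\right) + Q 4\right) = -7 + \left(\left(Q^{2} + 6 Q\right) + 4 Q\right) = -7 + \left(Q^{2} + 10 Q\right) = -7 + Q^{2} + 10 Q$)
$L{\left(N \right)} = \frac{17 + N}{71 + N}$ ($L{\left(N \right)} = \frac{N + 17}{N + 71} = \frac{17 + N}{71 + N}$)
$\sqrt{L{\left(I{\left(\left(-3\right) \left(-2\right) \right)} \right)} + a} = \sqrt{\frac{17 + \left(-7 + \left(\left(-3\right) \left(-2\right)\right)^{2} + 10 \left(\left(-3\right) \left(-2\right)\right)\right)}{71 + \left(-7 + \left(\left(-3\right) \left(-2\right)\right)^{2} + 10 \left(\left(-3\right) \left(-2\right)\right)\right)} - 483605} = \sqrt{\frac{17 + \left(-7 + 6^{2} + 10 \cdot 6\right)}{71 + \left(-7 + 6^{2} + 10 \cdot 6\right)} - 483605} = \sqrt{\frac{17 + \left(-7 + 36 + 60\right)}{71 + \left(-7 + 36 + 60\right)} - 483605} = \sqrt{\frac{17 + 89}{71 + 89} - 483605} = \sqrt{\frac{1}{160} \cdot 106 - 483605} = \sqrt{\frac{53}{80} - 483605} = \sqrt{- \frac{38688347}{80}} = \frac{i \sqrt{193441735}}{20}$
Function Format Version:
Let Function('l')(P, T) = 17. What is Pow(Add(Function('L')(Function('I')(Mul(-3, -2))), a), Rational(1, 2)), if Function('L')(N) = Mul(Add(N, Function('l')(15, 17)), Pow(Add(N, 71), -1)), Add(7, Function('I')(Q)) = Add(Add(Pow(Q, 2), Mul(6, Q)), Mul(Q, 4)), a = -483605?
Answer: Mul(Rational(1, 20), I, Pow(193441735, Rational(1, 2))) ≈ Mul(695.42, I)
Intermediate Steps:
Function('I')(Q) = Add(-7, Pow(Q, 2), Mul(10, Q)) (Function('I')(Q) = Add(-7, Add(Add(Pow(Q, 2), Mul(6, Q)), Mul(Q, 4))) = Add(-7, Add(Add(Pow(Q, 2), Mul(6, Q)), Mul(4, Q))) = Add(-7, Add(Pow(Q, 2), Mul(10, Q))) = Add(-7, Pow(Q, 2), Mul(10, Q)))
Function('L')(N) = Mul(Pow(Add(71, N), -1), Add(17, N)) (Function('L')(N) = Mul(Add(N, 17), Pow(Add(N, 71), -1)) = Mul(Add(17, N), Pow(Add(71, N), -1)) = Mul(Pow(Add(71, N), -1), Add(17, N)))
Pow(Add(Function('L')(Function('I')(Mul(-3, -2))), a), Rational(1, 2)) = Pow(Add(Mul(Pow(Add(71, Add(-7, Pow(Mul(-3, -2), 2), Mul(10, Mul(-3, -2)))), -1), Add(17, Add(-7, Pow(Mul(-3, -2), 2), Mul(10, Mul(-3, -2))))), -483605), Rational(1, 2)) = Pow(Add(Mul(Pow(Add(71, Add(-7, Pow(6, 2), Mul(10, 6))), -1), Add(17, Add(-7, Pow(6, 2), Mul(10, 6)))), -483605), Rational(1, 2)) = Pow(Add(Mul(Pow(Add(71, Add(-7, 36, 60)), -1), Add(17, Add(-7, 36, 60))), -483605), Rational(1, 2)) = Pow(Add(Mul(Pow(Add(71, 89), -1), Add(17, 89)), -483605), Rational(1, 2)) = Pow(Add(Mul(Pow(160, -1), 106), -483605), Rational(1, 2)) = Pow(Add(Mul(Rational(1, 160), 106), -483605), Rational(1, 2)) = Pow(Add(Rational(53, 80), -483605), Rational(1, 2)) = Pow(Rational(-38688347, 80), Rational(1, 2)) = Mul(Rational(1, 20), I, Pow(193441735, Rational(1, 2)))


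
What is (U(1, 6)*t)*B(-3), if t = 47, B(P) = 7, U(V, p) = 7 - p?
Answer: 329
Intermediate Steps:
(U(1, 6)*t)*B(-3) = ((7 - 1*6)*47)*7 = ((7 - 6)*47)*7 = (1*47)*7 = 47*7 = 329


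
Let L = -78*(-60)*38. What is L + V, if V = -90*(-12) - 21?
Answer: 178899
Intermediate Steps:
L = 177840 (L = 4680*38 = 177840)
V = 1059 (V = 1080 - 21 = 1059)
L + V = 177840 + 1059 = 178899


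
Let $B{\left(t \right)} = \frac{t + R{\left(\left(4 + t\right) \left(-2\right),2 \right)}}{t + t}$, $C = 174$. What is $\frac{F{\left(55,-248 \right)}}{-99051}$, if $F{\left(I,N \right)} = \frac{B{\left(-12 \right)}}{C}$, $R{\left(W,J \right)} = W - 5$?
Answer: $- \frac{1}{413636976} \approx -2.4176 \cdot 10^{-9}$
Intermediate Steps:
$R{\left(W,J \right)} = -5 + W$
$B{\left(t \right)} = \frac{-13 - t}{2 t}$ ($B{\left(t \right)} = \frac{t + \left(-5 + \left(4 + t\right) \left(-2\right)\right)}{t + t} = \frac{t - \left(13 + 2 t\right)}{2 t} = \left(t - \left(13 + 2 t\right)\right) \frac{1}{2 t} = \left(-13 - t\right) \frac{1}{2 t} = \frac{-13 - t}{2 t}$)
$F{\left(I,N \right)} = \frac{1}{4176}$ ($F{\left(I,N \right)} = \frac{\frac{1}{2} \frac{1}{-12} \left(-13 - -12\right)}{174} = \frac{1}{2} \left(- \frac{1}{12}\right) \left(-13 + 12\right) \frac{1}{174} = \frac{1}{2} \left(- \frac{1}{12}\right) \left(-1\right) \frac{1}{174} = \frac{1}{24} \cdot \frac{1}{174} = \frac{1}{4176}$)
$\frac{F{\left(55,-248 \right)}}{-99051} = \frac{1}{4176 \left(-99051\right)} = \frac{1}{4176} \left(- \frac{1}{99051}\right) = - \frac{1}{413636976}$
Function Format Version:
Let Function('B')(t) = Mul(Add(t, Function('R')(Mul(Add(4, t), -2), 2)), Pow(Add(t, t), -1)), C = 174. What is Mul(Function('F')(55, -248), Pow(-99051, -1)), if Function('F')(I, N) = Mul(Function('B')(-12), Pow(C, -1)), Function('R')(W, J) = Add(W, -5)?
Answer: Rational(-1, 413636976) ≈ -2.4176e-9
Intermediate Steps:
Function('R')(W, J) = Add(-5, W)
Function('B')(t) = Mul(Rational(1, 2), Pow(t, -1), Add(-13, Mul(-1, t))) (Function('B')(t) = Mul(Add(t, Add(-5, Mul(Add(4, t), -2))), Pow(Add(t, t), -1)) = Mul(Add(t, Add(-5, Add(-8, Mul(-2, t)))), Pow(Mul(2, t), -1)) = Mul(Add(t, Add(-13, Mul(-2, t))), Mul(Rational(1, 2), Pow(t, -1))) = Mul(Add(-13, Mul(-1, t)), Mul(Rational(1, 2), Pow(t, -1))) = Mul(Rational(1, 2), Pow(t, -1), Add(-13, Mul(-1, t))))
Function('F')(I, N) = Rational(1, 4176) (Function('F')(I, N) = Mul(Mul(Rational(1, 2), Pow(-12, -1), Add(-13, Mul(-1, -12))), Pow(174, -1)) = Mul(Mul(Rational(1, 2), Rational(-1, 12), Add(-13, 12)), Rational(1, 174)) = Mul(Mul(Rational(1, 2), Rational(-1, 12), -1), Rational(1, 174)) = Mul(Rational(1, 24), Rational(1, 174)) = Rational(1, 4176))
Mul(Function('F')(55, -248), Pow(-99051, -1)) = Mul(Rational(1, 4176), Pow(-99051, -1)) = Mul(Rational(1, 4176), Rational(-1, 99051)) = Rational(-1, 413636976)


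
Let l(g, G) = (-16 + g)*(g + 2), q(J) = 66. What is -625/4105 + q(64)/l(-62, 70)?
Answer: -88469/640380 ≈ -0.13815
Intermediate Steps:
l(g, G) = (-16 + g)*(2 + g)
-625/4105 + q(64)/l(-62, 70) = -625/4105 + 66/(-32 + (-62)² - 14*(-62)) = -625*1/4105 + 66/(-32 + 3844 + 868) = -125/821 + 66/4680 = -125/821 + 66*(1/4680) = -125/821 + 11/780 = -88469/640380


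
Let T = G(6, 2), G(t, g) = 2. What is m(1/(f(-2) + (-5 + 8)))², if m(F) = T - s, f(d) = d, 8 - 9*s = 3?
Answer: 169/81 ≈ 2.0864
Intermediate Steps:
T = 2
s = 5/9 (s = 8/9 - ⅑*3 = 8/9 - ⅓ = 5/9 ≈ 0.55556)
m(F) = 13/9 (m(F) = 2 - 1*5/9 = 2 - 5/9 = 13/9)
m(1/(f(-2) + (-5 + 8)))² = (13/9)² = 169/81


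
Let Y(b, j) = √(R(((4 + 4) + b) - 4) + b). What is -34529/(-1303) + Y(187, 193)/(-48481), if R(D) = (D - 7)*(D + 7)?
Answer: 34529/1303 - √36619/48481 ≈ 26.496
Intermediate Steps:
R(D) = (-7 + D)*(7 + D)
Y(b, j) = √(-49 + b + (4 + b)²) (Y(b, j) = √((-49 + (((4 + 4) + b) - 4)²) + b) = √((-49 + ((8 + b) - 4)²) + b) = √((-49 + (4 + b)²) + b) = √(-49 + b + (4 + b)²))
-34529/(-1303) + Y(187, 193)/(-48481) = -34529/(-1303) + √(-49 + 187 + (4 + 187)²)/(-48481) = -34529*(-1/1303) + √(-49 + 187 + 191²)*(-1/48481) = 34529/1303 + √(-49 + 187 + 36481)*(-1/48481) = 34529/1303 + √36619*(-1/48481) = 34529/1303 - √36619/48481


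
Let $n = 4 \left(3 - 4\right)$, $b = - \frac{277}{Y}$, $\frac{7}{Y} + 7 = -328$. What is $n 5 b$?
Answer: $- \frac{1855900}{7} \approx -2.6513 \cdot 10^{5}$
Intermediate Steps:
$Y = - \frac{7}{335}$ ($Y = \frac{7}{-7 - 328} = \frac{7}{-335} = 7 \left(- \frac{1}{335}\right) = - \frac{7}{335} \approx -0.020896$)
$b = \frac{92795}{7}$ ($b = - \frac{277}{- \frac{7}{335}} = \left(-277\right) \left(- \frac{335}{7}\right) = \frac{92795}{7} \approx 13256.0$)
$n = -4$ ($n = 4 \left(-1\right) = -4$)
$n 5 b = \left(-4\right) 5 \cdot \frac{92795}{7} = \left(-20\right) \frac{92795}{7} = - \frac{1855900}{7}$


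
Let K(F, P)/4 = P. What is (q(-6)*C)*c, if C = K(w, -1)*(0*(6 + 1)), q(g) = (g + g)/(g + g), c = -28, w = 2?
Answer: 0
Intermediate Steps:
K(F, P) = 4*P
q(g) = 1 (q(g) = (2*g)/((2*g)) = (2*g)*(1/(2*g)) = 1)
C = 0 (C = (4*(-1))*(0*(6 + 1)) = -0*7 = -4*0 = 0)
(q(-6)*C)*c = (1*0)*(-28) = 0*(-28) = 0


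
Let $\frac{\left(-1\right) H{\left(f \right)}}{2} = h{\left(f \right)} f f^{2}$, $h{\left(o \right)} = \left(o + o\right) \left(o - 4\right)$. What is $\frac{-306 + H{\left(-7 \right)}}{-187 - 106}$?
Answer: $- \frac{105338}{293} \approx -359.52$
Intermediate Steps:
$h{\left(o \right)} = 2 o \left(-4 + o\right)$
$H{\left(f \right)} = - 4 f^{4} \left(-4 + f\right)$ ($H{\left(f \right)} = - 2 \cdot 2 f \left(-4 + f\right) f f^{2} = - 2 \cdot 2 f^{2} \left(-4 + f\right) f^{2} = - 2 \cdot 2 f^{4} \left(-4 + f\right) = - 4 f^{4} \left(-4 + f\right)$)
$\frac{-306 + H{\left(-7 \right)}}{-187 - 106} = \frac{-306 + 4 \left(-7\right)^{4} \left(4 - -7\right)}{-187 - 106} = \frac{-306 + 4 \cdot 2401 \left(4 + 7\right)}{-293} = \left(-306 + 4 \cdot 2401 \cdot 11\right) \left(- \frac{1}{293}\right) = \left(-306 + 105644\right) \left(- \frac{1}{293}\right) = 105338 \left(- \frac{1}{293}\right) = - \frac{105338}{293}$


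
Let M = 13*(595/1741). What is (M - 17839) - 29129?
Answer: -81763553/1741 ≈ -46964.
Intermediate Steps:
M = 7735/1741 (M = 13*(595*(1/1741)) = 13*(595/1741) = 7735/1741 ≈ 4.4428)
(M - 17839) - 29129 = (7735/1741 - 17839) - 29129 = -31049964/1741 - 29129 = -81763553/1741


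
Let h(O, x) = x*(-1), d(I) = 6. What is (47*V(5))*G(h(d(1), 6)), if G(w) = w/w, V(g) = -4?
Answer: -188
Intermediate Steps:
h(O, x) = -x
G(w) = 1
(47*V(5))*G(h(d(1), 6)) = (47*(-4))*1 = -188*1 = -188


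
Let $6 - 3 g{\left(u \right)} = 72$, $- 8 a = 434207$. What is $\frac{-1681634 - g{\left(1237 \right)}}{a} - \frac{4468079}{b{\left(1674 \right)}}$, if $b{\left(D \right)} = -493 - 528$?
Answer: $\frac{1953806585169}{443325347} \approx 4407.2$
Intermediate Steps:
$a = - \frac{434207}{8}$ ($a = \left(- \frac{1}{8}\right) 434207 = - \frac{434207}{8} \approx -54276.0$)
$g{\left(u \right)} = -22$ ($g{\left(u \right)} = 2 - 24 = -22$)
$b{\left(D \right)} = -1021$
$\frac{-1681634 - g{\left(1237 \right)}}{a} - \frac{4468079}{b{\left(1674 \right)}} = \frac{-1681634 - -22}{- \frac{434207}{8}} - \frac{4468079}{-1021} = \left(-1681634 + 22\right) \left(- \frac{8}{434207}\right) - - \frac{4468079}{1021} = \left(-1681612\right) \left(- \frac{8}{434207}\right) + \frac{4468079}{1021} = \frac{13452896}{434207} + \frac{4468079}{1021} = \frac{1953806585169}{443325347}$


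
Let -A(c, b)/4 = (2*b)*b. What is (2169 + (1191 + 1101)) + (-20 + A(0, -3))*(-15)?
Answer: 5841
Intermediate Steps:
A(c, b) = -8*b² (A(c, b) = -4*2*b*b = -8*b²)
(2169 + (1191 + 1101)) + (-20 + A(0, -3))*(-15) = (2169 + (1191 + 1101)) + (-20 - 8*(-3)²)*(-15) = (2169 + 2292) + (-20 - 8*9)*(-15) = 4461 + (-20 - 72)*(-15) = 4461 - 92*(-15) = 4461 + 1380 = 5841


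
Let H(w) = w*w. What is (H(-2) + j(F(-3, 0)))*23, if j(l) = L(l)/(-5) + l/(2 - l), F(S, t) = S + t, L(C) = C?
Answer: 92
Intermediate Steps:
H(w) = w²
j(l) = -l/5 + l/(2 - l) (j(l) = l/(-5) + l/(2 - l) = l*(-⅕) + l/(2 - l) = -l/5 + l/(2 - l))
(H(-2) + j(F(-3, 0)))*23 = ((-2)² + (-3 + 0)*(-3 - (-3 + 0))/(5*(-2 + (-3 + 0))))*23 = (4 + (⅕)*(-3)*(-3 - 1*(-3))/(-2 - 3))*23 = (4 + (⅕)*(-3)*(-3 + 3)/(-5))*23 = (4 + (⅕)*(-3)*(-⅕)*0)*23 = (4 + 0)*23 = 4*23 = 92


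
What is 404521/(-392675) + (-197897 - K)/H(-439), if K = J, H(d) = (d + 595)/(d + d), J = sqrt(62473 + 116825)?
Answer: 34114309211887/30628650 + 439*sqrt(19922)/26 ≈ 1.1162e+6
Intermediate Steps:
J = 3*sqrt(19922) (J = sqrt(179298) = 3*sqrt(19922) ≈ 423.44)
H(d) = (595 + d)/(2*d) (H(d) = (595 + d)/((2*d)) = (595 + d)*(1/(2*d)) = (595 + d)/(2*d))
K = 3*sqrt(19922) ≈ 423.44
404521/(-392675) + (-197897 - K)/H(-439) = 404521/(-392675) + (-197897 - 3*sqrt(19922))/(((1/2)*(595 - 439)/(-439))) = 404521*(-1/392675) + (-197897 - 3*sqrt(19922))/(((1/2)*(-1/439)*156)) = -404521/392675 + (-197897 - 3*sqrt(19922))/(-78/439) = -404521/392675 + (-197897 - 3*sqrt(19922))*(-439/78) = -404521/392675 + (86876783/78 + 439*sqrt(19922)/26) = 34114309211887/30628650 + 439*sqrt(19922)/26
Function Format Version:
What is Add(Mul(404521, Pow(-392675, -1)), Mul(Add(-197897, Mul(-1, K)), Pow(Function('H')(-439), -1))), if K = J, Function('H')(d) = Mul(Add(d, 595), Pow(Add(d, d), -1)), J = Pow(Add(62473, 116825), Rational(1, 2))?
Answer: Add(Rational(34114309211887, 30628650), Mul(Rational(439, 26), Pow(19922, Rational(1, 2)))) ≈ 1.1162e+6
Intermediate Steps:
J = Mul(3, Pow(19922, Rational(1, 2))) (J = Pow(179298, Rational(1, 2)) = Mul(3, Pow(19922, Rational(1, 2))) ≈ 423.44)
Function('H')(d) = Mul(Rational(1, 2), Pow(d, -1), Add(595, d)) (Function('H')(d) = Mul(Add(595, d), Pow(Mul(2, d), -1)) = Mul(Add(595, d), Mul(Rational(1, 2), Pow(d, -1))) = Mul(Rational(1, 2), Pow(d, -1), Add(595, d)))
K = Mul(3, Pow(19922, Rational(1, 2))) ≈ 423.44
Add(Mul(404521, Pow(-392675, -1)), Mul(Add(-197897, Mul(-1, K)), Pow(Function('H')(-439), -1))) = Add(Mul(404521, Pow(-392675, -1)), Mul(Add(-197897, Mul(-1, Mul(3, Pow(19922, Rational(1, 2))))), Pow(Mul(Rational(1, 2), Pow(-439, -1), Add(595, -439)), -1))) = Add(Mul(404521, Rational(-1, 392675)), Mul(Add(-197897, Mul(-3, Pow(19922, Rational(1, 2)))), Pow(Mul(Rational(1, 2), Rational(-1, 439), 156), -1))) = Add(Rational(-404521, 392675), Mul(Add(-197897, Mul(-3, Pow(19922, Rational(1, 2)))), Pow(Rational(-78, 439), -1))) = Add(Rational(-404521, 392675), Mul(Add(-197897, Mul(-3, Pow(19922, Rational(1, 2)))), Rational(-439, 78))) = Add(Rational(-404521, 392675), Add(Rational(86876783, 78), Mul(Rational(439, 26), Pow(19922, Rational(1, 2))))) = Add(Rational(34114309211887, 30628650), Mul(Rational(439, 26), Pow(19922, Rational(1, 2))))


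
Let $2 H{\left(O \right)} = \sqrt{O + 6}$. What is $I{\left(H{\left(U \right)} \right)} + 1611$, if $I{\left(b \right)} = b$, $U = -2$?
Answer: $1612$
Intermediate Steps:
$H{\left(O \right)} = \frac{\sqrt{6 + O}}{2}$ ($H{\left(O \right)} = \frac{\sqrt{O + 6}}{2} = \frac{\sqrt{6 + O}}{2}$)
$I{\left(H{\left(U \right)} \right)} + 1611 = \frac{\sqrt{6 - 2}}{2} + 1611 = \frac{\sqrt{4}}{2} + 1611 = \frac{1}{2} \cdot 2 + 1611 = 1 + 1611 = 1612$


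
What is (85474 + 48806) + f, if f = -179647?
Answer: -45367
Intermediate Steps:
(85474 + 48806) + f = (85474 + 48806) - 179647 = 134280 - 179647 = -45367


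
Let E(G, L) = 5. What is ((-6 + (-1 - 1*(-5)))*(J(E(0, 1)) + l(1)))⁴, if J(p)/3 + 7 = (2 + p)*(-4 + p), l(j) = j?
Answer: 16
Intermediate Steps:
J(p) = -21 + 3*(-4 + p)*(2 + p) (J(p) = -21 + 3*((2 + p)*(-4 + p)) = -21 + 3*((-4 + p)*(2 + p)) = -21 + 3*(-4 + p)*(2 + p))
((-6 + (-1 - 1*(-5)))*(J(E(0, 1)) + l(1)))⁴ = ((-6 + (-1 - 1*(-5)))*((-45 - 6*5 + 3*5²) + 1))⁴ = ((-6 + (-1 + 5))*((-45 - 30 + 3*25) + 1))⁴ = ((-6 + 4)*((-45 - 30 + 75) + 1))⁴ = (-2*(0 + 1))⁴ = (-2*1)⁴ = (-2)⁴ = 16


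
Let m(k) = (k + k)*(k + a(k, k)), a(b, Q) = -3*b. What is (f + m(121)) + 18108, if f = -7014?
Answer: -47470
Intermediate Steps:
m(k) = -4*k² (m(k) = (k + k)*(k - 3*k) = (2*k)*(-2*k) = -4*k²)
(f + m(121)) + 18108 = (-7014 - 4*121²) + 18108 = (-7014 - 4*14641) + 18108 = (-7014 - 58564) + 18108 = -65578 + 18108 = -47470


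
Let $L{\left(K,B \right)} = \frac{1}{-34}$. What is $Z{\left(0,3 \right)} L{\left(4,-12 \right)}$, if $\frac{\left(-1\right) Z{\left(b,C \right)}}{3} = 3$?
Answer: $\frac{9}{34} \approx 0.26471$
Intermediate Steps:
$Z{\left(b,C \right)} = -9$ ($Z{\left(b,C \right)} = \left(-3\right) 3 = -9$)
$L{\left(K,B \right)} = - \frac{1}{34}$
$Z{\left(0,3 \right)} L{\left(4,-12 \right)} = \left(-9\right) \left(- \frac{1}{34}\right) = \frac{9}{34}$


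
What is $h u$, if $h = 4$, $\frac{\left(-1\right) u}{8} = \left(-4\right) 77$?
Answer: $9856$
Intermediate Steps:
$u = 2464$ ($u = - 8 \left(\left(-4\right) 77\right) = \left(-8\right) \left(-308\right) = 2464$)
$h u = 4 \cdot 2464 = 9856$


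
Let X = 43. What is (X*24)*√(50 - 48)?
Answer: 1032*√2 ≈ 1459.5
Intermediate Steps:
(X*24)*√(50 - 48) = (43*24)*√(50 - 48) = 1032*√2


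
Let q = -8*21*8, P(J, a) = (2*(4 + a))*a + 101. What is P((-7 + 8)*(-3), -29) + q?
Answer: 207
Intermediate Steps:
P(J, a) = 101 + a*(8 + 2*a) (P(J, a) = (8 + 2*a)*a + 101 = a*(8 + 2*a) + 101 = 101 + a*(8 + 2*a))
q = -1344 (q = -168*8 = -1344)
P((-7 + 8)*(-3), -29) + q = (101 + 2*(-29)² + 8*(-29)) - 1344 = (101 + 2*841 - 232) - 1344 = (101 + 1682 - 232) - 1344 = 1551 - 1344 = 207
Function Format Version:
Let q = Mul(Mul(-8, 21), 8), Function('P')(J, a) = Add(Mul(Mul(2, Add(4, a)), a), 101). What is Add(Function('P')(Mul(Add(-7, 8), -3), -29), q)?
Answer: 207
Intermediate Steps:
Function('P')(J, a) = Add(101, Mul(a, Add(8, Mul(2, a)))) (Function('P')(J, a) = Add(Mul(Add(8, Mul(2, a)), a), 101) = Add(Mul(a, Add(8, Mul(2, a))), 101) = Add(101, Mul(a, Add(8, Mul(2, a)))))
q = -1344 (q = Mul(-168, 8) = -1344)
Add(Function('P')(Mul(Add(-7, 8), -3), -29), q) = Add(Add(101, Mul(2, Pow(-29, 2)), Mul(8, -29)), -1344) = Add(Add(101, Mul(2, 841), -232), -1344) = Add(Add(101, 1682, -232), -1344) = Add(1551, -1344) = 207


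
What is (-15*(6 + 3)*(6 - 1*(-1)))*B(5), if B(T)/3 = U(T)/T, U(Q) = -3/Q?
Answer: 1701/5 ≈ 340.20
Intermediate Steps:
B(T) = -9/T² (B(T) = 3*((-3/T)/T) = 3*(-3/T²) = -9/T²)
(-15*(6 + 3)*(6 - 1*(-1)))*B(5) = (-15*(6 + 3)*(6 - 1*(-1)))*(-9/5²) = (-135*(6 + 1))*(-9*1/25) = -135*7*(-9/25) = -15*63*(-9/25) = -945*(-9/25) = 1701/5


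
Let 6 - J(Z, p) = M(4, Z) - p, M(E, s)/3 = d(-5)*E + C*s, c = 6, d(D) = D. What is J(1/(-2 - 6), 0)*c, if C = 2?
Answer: 801/2 ≈ 400.50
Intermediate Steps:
M(E, s) = -15*E + 6*s (M(E, s) = 3*(-5*E + 2*s) = -15*E + 6*s)
J(Z, p) = 66 + p - 6*Z (J(Z, p) = 6 - ((-15*4 + 6*Z) - p) = 6 - ((-60 + 6*Z) - p) = 6 - (-60 - p + 6*Z) = 6 + (60 + p - 6*Z) = 66 + p - 6*Z)
J(1/(-2 - 6), 0)*c = (66 + 0 - 6/(-2 - 6))*6 = (66 + 0 - 6/(-8))*6 = (66 + 0 - 6*(-⅛))*6 = (66 + 0 + ¾)*6 = (267/4)*6 = 801/2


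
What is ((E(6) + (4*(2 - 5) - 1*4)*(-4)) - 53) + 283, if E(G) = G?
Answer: 300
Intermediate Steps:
((E(6) + (4*(2 - 5) - 1*4)*(-4)) - 53) + 283 = ((6 + (4*(2 - 5) - 1*4)*(-4)) - 53) + 283 = ((6 + (4*(-3) - 4)*(-4)) - 53) + 283 = ((6 + (-12 - 4)*(-4)) - 53) + 283 = ((6 - 16*(-4)) - 53) + 283 = ((6 + 64) - 53) + 283 = (70 - 53) + 283 = 17 + 283 = 300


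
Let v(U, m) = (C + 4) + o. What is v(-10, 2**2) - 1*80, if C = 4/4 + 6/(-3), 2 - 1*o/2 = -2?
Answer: -69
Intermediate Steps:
o = 8 (o = 4 - 2*(-2) = 4 + 4 = 8)
C = -1 (C = 4*(1/4) + 6*(-1/3) = 1 - 2 = -1)
v(U, m) = 11 (v(U, m) = (-1 + 4) + 8 = 3 + 8 = 11)
v(-10, 2**2) - 1*80 = 11 - 1*80 = 11 - 80 = -69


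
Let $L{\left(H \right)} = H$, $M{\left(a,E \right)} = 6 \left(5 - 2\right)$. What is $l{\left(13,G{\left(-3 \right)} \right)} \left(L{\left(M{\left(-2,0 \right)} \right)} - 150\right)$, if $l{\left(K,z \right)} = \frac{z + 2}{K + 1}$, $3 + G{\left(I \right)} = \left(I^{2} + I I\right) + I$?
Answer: $-132$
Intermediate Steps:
$M{\left(a,E \right)} = 18$ ($M{\left(a,E \right)} = 6 \cdot 3 = 18$)
$G{\left(I \right)} = -3 + I + 2 I^{2}$ ($G{\left(I \right)} = -3 + \left(\left(I^{2} + I I\right) + I\right) = -3 + \left(\left(I^{2} + I^{2}\right) + I\right) = -3 + \left(2 I^{2} + I\right) = -3 + \left(I + 2 I^{2}\right) = -3 + I + 2 I^{2}$)
$l{\left(K,z \right)} = \frac{2 + z}{1 + K}$
$l{\left(13,G{\left(-3 \right)} \right)} \left(L{\left(M{\left(-2,0 \right)} \right)} - 150\right) = \frac{2 - \left(6 - 18\right)}{1 + 13} \left(18 - 150\right) = \frac{2 - -12}{14} \left(-132\right) = \frac{2 + 12}{14} \left(-132\right) = \frac{1}{14} \cdot 14 \left(-132\right) = 1 \left(-132\right) = -132$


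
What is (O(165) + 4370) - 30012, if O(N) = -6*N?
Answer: -26632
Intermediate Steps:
(O(165) + 4370) - 30012 = (-6*165 + 4370) - 30012 = (-990 + 4370) - 30012 = 3380 - 30012 = -26632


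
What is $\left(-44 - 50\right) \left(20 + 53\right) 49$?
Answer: $-336238$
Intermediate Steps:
$\left(-44 - 50\right) \left(20 + 53\right) 49 = \left(-94\right) 73 \cdot 49 = \left(-6862\right) 49 = -336238$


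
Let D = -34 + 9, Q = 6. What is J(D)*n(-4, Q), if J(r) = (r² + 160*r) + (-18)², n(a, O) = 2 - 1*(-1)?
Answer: -9153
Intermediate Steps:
n(a, O) = 3 (n(a, O) = 2 + 1 = 3)
D = -25
J(r) = 324 + r² + 160*r (J(r) = (r² + 160*r) + 324 = 324 + r² + 160*r)
J(D)*n(-4, Q) = (324 + (-25)² + 160*(-25))*3 = (324 + 625 - 4000)*3 = -3051*3 = -9153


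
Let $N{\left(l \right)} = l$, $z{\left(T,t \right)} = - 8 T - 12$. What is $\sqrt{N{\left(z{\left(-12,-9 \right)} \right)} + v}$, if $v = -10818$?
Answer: $i \sqrt{10734} \approx 103.6 i$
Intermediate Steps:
$z{\left(T,t \right)} = -12 - 8 T$
$\sqrt{N{\left(z{\left(-12,-9 \right)} \right)} + v} = \sqrt{\left(-12 - -96\right) - 10818} = \sqrt{\left(-12 + 96\right) - 10818} = \sqrt{84 - 10818} = \sqrt{-10734} = i \sqrt{10734}$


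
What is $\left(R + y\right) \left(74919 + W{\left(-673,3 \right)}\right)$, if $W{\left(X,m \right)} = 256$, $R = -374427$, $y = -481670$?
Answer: $-64357091975$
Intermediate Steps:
$\left(R + y\right) \left(74919 + W{\left(-673,3 \right)}\right) = \left(-374427 - 481670\right) \left(74919 + 256\right) = \left(-856097\right) 75175 = -64357091975$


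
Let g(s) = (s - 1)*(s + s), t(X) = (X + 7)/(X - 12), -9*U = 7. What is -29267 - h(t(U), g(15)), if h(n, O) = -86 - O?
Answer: -28761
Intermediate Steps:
U = -7/9 (U = -⅑*7 = -7/9 ≈ -0.77778)
t(X) = (7 + X)/(-12 + X)
g(s) = 2*s*(-1 + s) (g(s) = (-1 + s)*(2*s) = 2*s*(-1 + s))
-29267 - h(t(U), g(15)) = -29267 - (-86 - 2*15*(-1 + 15)) = -29267 - (-86 - 2*15*14) = -29267 - (-86 - 1*420) = -29267 - (-86 - 420) = -29267 - 1*(-506) = -29267 + 506 = -28761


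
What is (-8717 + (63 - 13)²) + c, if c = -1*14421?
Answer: -20638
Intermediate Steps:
c = -14421
(-8717 + (63 - 13)²) + c = (-8717 + (63 - 13)²) - 14421 = (-8717 + 50²) - 14421 = (-8717 + 2500) - 14421 = -6217 - 14421 = -20638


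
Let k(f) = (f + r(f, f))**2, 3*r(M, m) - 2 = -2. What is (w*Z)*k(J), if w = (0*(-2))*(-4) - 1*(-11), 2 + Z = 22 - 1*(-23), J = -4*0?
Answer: 0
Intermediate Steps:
J = 0
r(M, m) = 0 (r(M, m) = 2/3 + (1/3)*(-2) = 2/3 - 2/3 = 0)
Z = 43 (Z = -2 + (22 - 1*(-23)) = -2 + (22 + 23) = -2 + 45 = 43)
w = 11 (w = 0*(-4) + 11 = 0 + 11 = 11)
k(f) = f**2 (k(f) = (f + 0)**2 = f**2)
(w*Z)*k(J) = (11*43)*0**2 = 473*0 = 0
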